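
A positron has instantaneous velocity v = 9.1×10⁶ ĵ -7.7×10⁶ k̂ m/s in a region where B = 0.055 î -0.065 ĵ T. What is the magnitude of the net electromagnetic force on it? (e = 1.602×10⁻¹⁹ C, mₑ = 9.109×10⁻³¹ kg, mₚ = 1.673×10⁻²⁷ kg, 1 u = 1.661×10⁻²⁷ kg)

|F| ≈ 1.32×10⁻¹³ N

v×B = (-5.00×10⁵, -4.24×10⁵, -5.00×10⁵) N/C.
F = q v×B = (1.602×10⁻¹⁹ C)·(-5.00×10⁵, -4.24×10⁵, -5.00×10⁵) = (-8.02×10⁻¹⁴, -6.78×10⁻¹⁴, -8.02×10⁻¹⁴) N.
|F| = 1.32×10⁻¹³ N.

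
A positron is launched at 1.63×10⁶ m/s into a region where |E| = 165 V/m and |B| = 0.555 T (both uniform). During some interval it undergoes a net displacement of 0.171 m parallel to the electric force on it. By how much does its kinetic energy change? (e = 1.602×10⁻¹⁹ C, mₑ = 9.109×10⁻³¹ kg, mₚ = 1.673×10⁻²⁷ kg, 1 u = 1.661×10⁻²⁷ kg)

ΔKE ≈ 4.52×10⁻¹⁸ J

The magnetic force is always ⟂ v and does no work; only the electric force changes KE.
ΔKE = F_E · d = |q|E d = (1.602×10⁻¹⁹)(165)(0.171) ≈ 4.52×10⁻¹⁸ J.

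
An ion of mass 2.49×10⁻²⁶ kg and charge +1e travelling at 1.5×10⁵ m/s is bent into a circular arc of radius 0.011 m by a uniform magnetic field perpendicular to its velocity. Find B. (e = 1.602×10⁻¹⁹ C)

B ≈ 2.1 T

From |q|vB = mv²/r, B = mv/(|q|r).
B = (2.49×10⁻²⁶)(1.5×10⁵)/((1.602×10⁻¹⁹)(0.011)) ≈ 2.1 T.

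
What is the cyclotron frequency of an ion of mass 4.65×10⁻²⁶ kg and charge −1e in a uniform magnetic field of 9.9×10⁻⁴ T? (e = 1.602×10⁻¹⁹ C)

f = |q|B/(2πm).
f = (1.602×10⁻¹⁹)(9.9×10⁻⁴)/(2π·4.65×10⁻²⁶) ≈ 540 Hz.

f ≈ 540 Hz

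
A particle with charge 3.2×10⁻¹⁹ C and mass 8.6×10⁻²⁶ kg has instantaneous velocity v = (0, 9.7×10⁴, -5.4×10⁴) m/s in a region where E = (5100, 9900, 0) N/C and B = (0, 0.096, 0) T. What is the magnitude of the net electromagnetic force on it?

|F| ≈ 4.57×10⁻¹⁵ N

v×B = (5180, 0, 0) N/C.
E + v×B = (1.03×10⁴, 9900, 0) N/C.
F = q(E + v×B) = (3.2×10⁻¹⁹ C)·(1.03×10⁴, 9900, 0) = (3.29×10⁻¹⁵, 3.17×10⁻¹⁵, 0) N.
|F| = 4.57×10⁻¹⁵ N.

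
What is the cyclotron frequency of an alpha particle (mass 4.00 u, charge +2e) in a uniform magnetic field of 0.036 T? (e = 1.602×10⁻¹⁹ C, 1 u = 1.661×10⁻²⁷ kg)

f = |q|B/(2πm).
f = (3.204×10⁻¹⁹)(0.036)/(2π·6.644×10⁻²⁷) ≈ 2.8×10⁵ Hz.

f ≈ 2.8×10⁵ Hz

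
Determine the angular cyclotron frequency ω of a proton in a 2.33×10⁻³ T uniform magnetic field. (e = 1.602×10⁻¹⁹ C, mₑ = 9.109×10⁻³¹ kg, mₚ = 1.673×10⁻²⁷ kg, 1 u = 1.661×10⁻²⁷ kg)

ω = |q|B/m.
ω = (1.602×10⁻¹⁹)(2.33×10⁻³)/1.673×10⁻²⁷ ≈ 2.23×10⁵ rad/s.

ω ≈ 2.23×10⁵ rad/s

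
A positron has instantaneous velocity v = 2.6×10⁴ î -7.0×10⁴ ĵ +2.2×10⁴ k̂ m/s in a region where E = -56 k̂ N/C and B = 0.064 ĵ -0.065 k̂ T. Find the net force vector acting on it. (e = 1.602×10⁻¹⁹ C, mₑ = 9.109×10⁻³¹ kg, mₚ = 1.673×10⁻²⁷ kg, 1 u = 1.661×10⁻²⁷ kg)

F ≈ (5.03×10⁻¹⁶, 2.71×10⁻¹⁶, 2.58×10⁻¹⁶) N

v×B = (3140, 1690, 1660) N/C.
E + v×B = (3140, 1690, 1610) N/C.
F = q(E + v×B) = (1.602×10⁻¹⁹ C)·(3140, 1690, 1610) = (5.03×10⁻¹⁶, 2.71×10⁻¹⁶, 2.58×10⁻¹⁶) N.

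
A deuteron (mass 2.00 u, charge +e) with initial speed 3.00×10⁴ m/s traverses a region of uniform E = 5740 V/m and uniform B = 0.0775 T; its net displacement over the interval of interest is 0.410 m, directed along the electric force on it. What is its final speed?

B does no work; ΔKE = |q|E d.
½mv_f² = ½mv₀² + |q|Ed = ½(3.322×10⁻²⁷)(3.00×10⁴)² + (1.602×10⁻¹⁹)(5740)(0.410) ≈ 1.495×10⁻¹⁸ J + 3.770×10⁻¹⁶ J ≈ 3.785×10⁻¹⁶ J.
v_f = √(2·3.785×10⁻¹⁶/3.322×10⁻²⁷) ≈ 4.77×10⁵ m/s.

v_f ≈ 4.77×10⁵ m/s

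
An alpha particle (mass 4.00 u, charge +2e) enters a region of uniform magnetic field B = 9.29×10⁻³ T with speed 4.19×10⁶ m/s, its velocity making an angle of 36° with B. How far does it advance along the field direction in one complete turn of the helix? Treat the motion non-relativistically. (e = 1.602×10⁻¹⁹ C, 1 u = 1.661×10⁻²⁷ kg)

v∥ = v cosθ = 4.19×10⁶·cos36° ≈ 3.390×10⁶ m/s.
T = 2πm/(|q|B) = 2π(6.644×10⁻²⁷)/((3.204×10⁻¹⁹)(9.29×10⁻³)) ≈ 1.402×10⁻⁵ s.
pitch = v∥ T = (3.390×10⁶)(1.402×10⁻⁵) ≈ 47.5 m.

p ≈ 47.5 m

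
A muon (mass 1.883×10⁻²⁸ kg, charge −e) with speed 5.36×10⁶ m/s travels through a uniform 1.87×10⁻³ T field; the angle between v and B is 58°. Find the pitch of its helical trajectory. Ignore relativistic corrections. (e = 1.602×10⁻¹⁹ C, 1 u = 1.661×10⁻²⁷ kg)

v∥ = v cosθ = 5.36×10⁶·cos58° ≈ 2.840×10⁶ m/s.
T = 2πm/(|q|B) = 2π(1.883×10⁻²⁸)/((1.602×10⁻¹⁹)(1.87×10⁻³)) ≈ 3.949×10⁻⁶ s.
pitch = v∥ T = (2.840×10⁶)(3.949×10⁻⁶) ≈ 11.2 m.

p ≈ 11.2 m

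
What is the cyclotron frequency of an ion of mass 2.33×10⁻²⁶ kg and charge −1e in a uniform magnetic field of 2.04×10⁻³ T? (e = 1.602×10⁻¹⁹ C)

f ≈ 2230 Hz

f = |q|B/(2πm).
f = (1.602×10⁻¹⁹)(2.04×10⁻³)/(2π·2.33×10⁻²⁶) ≈ 2230 Hz.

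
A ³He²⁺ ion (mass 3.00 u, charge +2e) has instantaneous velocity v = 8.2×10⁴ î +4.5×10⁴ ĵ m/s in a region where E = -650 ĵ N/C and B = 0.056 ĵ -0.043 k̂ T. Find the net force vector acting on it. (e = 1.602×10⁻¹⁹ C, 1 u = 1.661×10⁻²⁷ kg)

F ≈ (-6.20×10⁻¹⁶, 9.21×10⁻¹⁶, 1.47×10⁻¹⁵) N

v×B = (-1930, 3530, 4590) N/C.
E + v×B = (-1930, 2880, 4590) N/C.
F = q(E + v×B) = (3.204×10⁻¹⁹ C)·(-1930, 2880, 4590) = (-6.20×10⁻¹⁶, 9.21×10⁻¹⁶, 1.47×10⁻¹⁵) N.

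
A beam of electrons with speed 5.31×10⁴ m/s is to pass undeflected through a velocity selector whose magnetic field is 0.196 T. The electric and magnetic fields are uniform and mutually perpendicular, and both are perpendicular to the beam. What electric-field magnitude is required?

For straight-line motion qE = qvB, so E = vB.
E = 5.31×10⁴ × 0.196 = 1.04×10⁴ V/m.

E = 1.04×10⁴ V/m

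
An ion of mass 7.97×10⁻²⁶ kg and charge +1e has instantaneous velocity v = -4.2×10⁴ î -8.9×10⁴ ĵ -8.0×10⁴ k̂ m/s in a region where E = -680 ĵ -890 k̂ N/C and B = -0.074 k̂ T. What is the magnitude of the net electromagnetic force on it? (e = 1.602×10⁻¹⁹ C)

v×B = (6590, -3110, 0) N/C.
E + v×B = (6590, -3790, -890) N/C.
F = q(E + v×B) = (1.602×10⁻¹⁹ C)·(6590, -3790, -890) = (1.06×10⁻¹⁵, -6.07×10⁻¹⁶, -1.43×10⁻¹⁶) N.
|F| = 1.23×10⁻¹⁵ N.

|F| ≈ 1.23×10⁻¹⁵ N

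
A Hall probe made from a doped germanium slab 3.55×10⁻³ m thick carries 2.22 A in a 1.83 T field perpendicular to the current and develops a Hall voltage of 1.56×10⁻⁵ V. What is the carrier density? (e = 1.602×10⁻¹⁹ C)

From V_H = IB/(n e t), n = IB/(V_H e t).
n = (2.22)(1.83)/((1.56×10⁻⁵)(1.602×10⁻¹⁹)(3.55×10⁻³)) ≈ 4.58×10²⁶ m⁻³.

n ≈ 4.58×10²⁶ m⁻³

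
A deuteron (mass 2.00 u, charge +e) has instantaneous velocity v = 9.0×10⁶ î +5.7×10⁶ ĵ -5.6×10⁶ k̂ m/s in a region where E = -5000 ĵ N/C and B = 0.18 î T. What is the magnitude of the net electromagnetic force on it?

|F| ≈ 2.31×10⁻¹³ N

v×B = (0, -1.01×10⁶, -1.03×10⁶) N/C.
E + v×B = (0, -1.01×10⁶, -1.03×10⁶) N/C.
F = q(E + v×B) = (1.602×10⁻¹⁹ C)·(0, -1.01×10⁶, -1.03×10⁶) = (0, -1.62×10⁻¹³, -1.64×10⁻¹³) N.
|F| = 2.31×10⁻¹³ N.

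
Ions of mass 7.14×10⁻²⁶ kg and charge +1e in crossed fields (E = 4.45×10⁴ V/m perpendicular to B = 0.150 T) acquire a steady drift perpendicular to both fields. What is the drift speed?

v_d ≈ 2.97×10⁵ m/s

The steady drift has the magnetic force balancing the electric force, so v_d = E/B.
v_d = 4.45×10⁴/0.150 = 2.97×10⁵ m/s.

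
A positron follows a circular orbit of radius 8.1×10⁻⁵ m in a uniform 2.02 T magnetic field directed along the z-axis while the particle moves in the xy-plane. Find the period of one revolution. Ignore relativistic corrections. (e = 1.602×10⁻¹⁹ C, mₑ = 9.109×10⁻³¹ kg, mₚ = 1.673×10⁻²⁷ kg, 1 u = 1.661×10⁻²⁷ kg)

The cyclotron period depends only on m, q, B: T = 2πm/(|q|B).
T = 2π(9.109×10⁻³¹)/((1.602×10⁻¹⁹)(2.02)) ≈ 1.77×10⁻¹¹ s.

T ≈ 1.77×10⁻¹¹ s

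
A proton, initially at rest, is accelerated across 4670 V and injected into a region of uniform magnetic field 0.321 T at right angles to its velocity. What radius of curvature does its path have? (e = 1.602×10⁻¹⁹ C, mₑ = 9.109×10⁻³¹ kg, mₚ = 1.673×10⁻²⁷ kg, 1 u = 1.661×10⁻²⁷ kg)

Acceleration: |q|V = ½mv² ⇒ v = √(2|q|V/m) = √(2·1.602×10⁻¹⁹·4670/1.673×10⁻²⁷) ≈ 9.457×10⁵ m/s.
In the field: r = mv/(|q|B) = (1.673×10⁻²⁷)(9.457×10⁵)/((1.602×10⁻¹⁹)(0.321)) ≈ 0.0308 m.

r ≈ 0.0308 m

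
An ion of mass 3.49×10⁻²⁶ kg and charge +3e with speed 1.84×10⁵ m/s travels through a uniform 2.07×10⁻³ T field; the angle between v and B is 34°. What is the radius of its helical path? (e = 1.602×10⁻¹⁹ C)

r ≈ 3.61 m

v⊥ = v sinθ = 1.84×10⁵·sin34° ≈ 1.029×10⁵ m/s.
r = m v⊥/(|q|B) = (3.49×10⁻²⁶)(1.029×10⁵)/((4.806×10⁻¹⁹)(2.07×10⁻³)) ≈ 3.61 m.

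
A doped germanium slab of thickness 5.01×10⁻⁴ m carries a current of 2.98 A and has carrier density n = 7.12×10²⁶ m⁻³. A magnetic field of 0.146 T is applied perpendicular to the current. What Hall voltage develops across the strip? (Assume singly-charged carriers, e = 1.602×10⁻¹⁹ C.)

V_H ≈ 7.61×10⁻⁶ V

V_H = IB/(n e t).
V_H = (2.98)(0.146)/((7.12×10²⁶)(1.602×10⁻¹⁹)(5.01×10⁻⁴)) ≈ 7.61×10⁻⁶ V.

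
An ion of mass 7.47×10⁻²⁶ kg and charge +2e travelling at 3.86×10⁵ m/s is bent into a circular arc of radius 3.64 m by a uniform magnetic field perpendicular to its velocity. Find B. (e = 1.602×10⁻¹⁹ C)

From |q|vB = mv²/r, B = mv/(|q|r).
B = (7.47×10⁻²⁶)(3.86×10⁵)/((3.204×10⁻¹⁹)(3.64)) ≈ 0.0247 T.

B ≈ 0.0247 T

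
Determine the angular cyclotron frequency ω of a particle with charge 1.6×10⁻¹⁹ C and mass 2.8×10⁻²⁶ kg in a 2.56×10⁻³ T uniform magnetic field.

ω = |q|B/m.
ω = (1.6×10⁻¹⁹)(2.56×10⁻³)/2.8×10⁻²⁶ ≈ 1.46×10⁴ rad/s.

ω ≈ 1.46×10⁴ rad/s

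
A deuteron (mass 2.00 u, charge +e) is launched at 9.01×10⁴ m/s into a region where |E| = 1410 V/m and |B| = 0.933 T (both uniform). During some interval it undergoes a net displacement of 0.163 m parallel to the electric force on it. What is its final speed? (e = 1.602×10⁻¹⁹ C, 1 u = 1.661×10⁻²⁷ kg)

v_f ≈ 1.74×10⁵ m/s

B does no work; ΔKE = |q|E d.
½mv_f² = ½mv₀² + |q|Ed = ½(3.322×10⁻²⁷)(9.01×10⁴)² + (1.602×10⁻¹⁹)(1410)(0.163) ≈ 1.348×10⁻¹⁷ J + 3.682×10⁻¹⁷ J ≈ 5.030×10⁻¹⁷ J.
v_f = √(2·5.030×10⁻¹⁷/3.322×10⁻²⁷) ≈ 1.74×10⁵ m/s.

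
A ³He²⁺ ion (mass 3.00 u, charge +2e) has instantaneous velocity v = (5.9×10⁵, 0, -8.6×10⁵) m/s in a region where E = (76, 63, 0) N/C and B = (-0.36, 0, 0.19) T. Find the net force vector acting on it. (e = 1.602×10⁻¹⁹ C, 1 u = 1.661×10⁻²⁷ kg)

v×B = (0, 1.98×10⁵, 0) N/C.
E + v×B = (76.0, 1.98×10⁵, 0) N/C.
F = q(E + v×B) = (3.204×10⁻¹⁹ C)·(76.0, 1.98×10⁵, 0) = (2.44×10⁻¹⁷, 6.33×10⁻¹⁴, 0) N.

F ≈ (2.44×10⁻¹⁷, 6.33×10⁻¹⁴, 0) N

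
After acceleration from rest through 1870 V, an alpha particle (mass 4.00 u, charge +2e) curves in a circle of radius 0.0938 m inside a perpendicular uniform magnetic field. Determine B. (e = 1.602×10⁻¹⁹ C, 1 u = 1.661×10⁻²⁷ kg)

v = √(2|q|V/m) = √(2·3.204×10⁻¹⁹·1870/6.644×10⁻²⁷) ≈ 4.247×10⁵ m/s.
B = mv/(|q|r) = (6.644×10⁻²⁷)(4.247×10⁵)/((3.204×10⁻¹⁹)(0.0938)) ≈ 0.0939 T.

B ≈ 0.0939 T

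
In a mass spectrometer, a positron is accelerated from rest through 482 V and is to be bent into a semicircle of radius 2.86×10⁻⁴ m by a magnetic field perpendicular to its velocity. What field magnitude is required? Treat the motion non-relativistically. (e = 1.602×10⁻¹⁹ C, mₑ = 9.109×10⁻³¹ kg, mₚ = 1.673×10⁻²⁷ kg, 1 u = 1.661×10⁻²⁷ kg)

v = √(2|q|V/m) = √(2·1.602×10⁻¹⁹·482/9.109×10⁻³¹) ≈ 1.302×10⁷ m/s.
B = mv/(|q|r) = (9.109×10⁻³¹)(1.302×10⁷)/((1.602×10⁻¹⁹)(2.86×10⁻⁴)) ≈ 0.259 T.

B ≈ 0.259 T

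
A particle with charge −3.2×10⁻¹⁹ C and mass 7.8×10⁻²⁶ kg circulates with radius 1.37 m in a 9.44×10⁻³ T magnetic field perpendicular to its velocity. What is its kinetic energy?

v = |q|Br/m, then KE = ½mv² = (qBr)²/(2m).
v = (3.2×10⁻¹⁹)(9.44×10⁻³)(1.37)/7.8×10⁻²⁶ ≈ 5.306×10⁴ m/s.
KE = ½(7.8×10⁻²⁶)(5.306×10⁴)² ≈ 1.10×10⁻¹⁶ J = 685 eV.

KE ≈ 685 eV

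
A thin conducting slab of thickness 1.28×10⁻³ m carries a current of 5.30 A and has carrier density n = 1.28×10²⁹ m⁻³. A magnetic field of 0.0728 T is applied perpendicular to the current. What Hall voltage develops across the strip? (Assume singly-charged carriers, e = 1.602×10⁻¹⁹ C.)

V_H = IB/(n e t).
V_H = (5.30)(0.0728)/((1.28×10²⁹)(1.602×10⁻¹⁹)(1.28×10⁻³)) ≈ 1.47×10⁻⁸ V.

V_H ≈ 1.47×10⁻⁸ V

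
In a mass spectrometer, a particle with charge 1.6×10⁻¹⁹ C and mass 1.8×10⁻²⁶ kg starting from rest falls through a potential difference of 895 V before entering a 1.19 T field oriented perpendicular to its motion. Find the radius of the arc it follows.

Acceleration: |q|V = ½mv² ⇒ v = √(2|q|V/m) = √(2·1.6×10⁻¹⁹·895/1.8×10⁻²⁶) ≈ 1.261×10⁵ m/s.
In the field: r = mv/(|q|B) = (1.8×10⁻²⁶)(1.261×10⁵)/((1.6×10⁻¹⁹)(1.19)) ≈ 0.0119 m.

r ≈ 0.0119 m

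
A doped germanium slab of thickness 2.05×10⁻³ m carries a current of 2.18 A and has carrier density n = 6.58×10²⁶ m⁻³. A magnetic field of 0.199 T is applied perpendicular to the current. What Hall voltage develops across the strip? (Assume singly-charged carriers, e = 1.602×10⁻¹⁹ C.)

V_H = IB/(n e t).
V_H = (2.18)(0.199)/((6.58×10²⁶)(1.602×10⁻¹⁹)(2.05×10⁻³)) ≈ 2.01×10⁻⁶ V.

V_H ≈ 2.01×10⁻⁶ V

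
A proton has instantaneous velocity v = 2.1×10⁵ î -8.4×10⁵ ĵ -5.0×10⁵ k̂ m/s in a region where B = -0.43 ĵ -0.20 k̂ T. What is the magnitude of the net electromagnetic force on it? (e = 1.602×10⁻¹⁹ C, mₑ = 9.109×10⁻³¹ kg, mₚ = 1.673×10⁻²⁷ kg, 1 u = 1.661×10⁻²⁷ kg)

|F| ≈ 1.76×10⁻¹⁴ N

v×B = (-4.70×10⁴, 4.20×10⁴, -9.03×10⁴) N/C.
F = q v×B = (1.602×10⁻¹⁹ C)·(-4.70×10⁴, 4.20×10⁴, -9.03×10⁴) = (-7.53×10⁻¹⁵, 6.73×10⁻¹⁵, -1.45×10⁻¹⁴) N.
|F| = 1.76×10⁻¹⁴ N.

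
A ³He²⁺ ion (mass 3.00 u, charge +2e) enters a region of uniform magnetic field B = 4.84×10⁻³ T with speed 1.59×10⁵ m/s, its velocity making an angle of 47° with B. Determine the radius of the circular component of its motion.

v⊥ = v sinθ = 1.59×10⁵·sin47° ≈ 1.163×10⁵ m/s.
r = m v⊥/(|q|B) = (4.983×10⁻²⁷)(1.163×10⁵)/((3.204×10⁻¹⁹)(4.84×10⁻³)) ≈ 0.374 m.

r ≈ 0.374 m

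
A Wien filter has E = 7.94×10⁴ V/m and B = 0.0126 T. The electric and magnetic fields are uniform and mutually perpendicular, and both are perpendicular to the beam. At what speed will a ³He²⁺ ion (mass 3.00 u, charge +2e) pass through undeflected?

Zero net Lorentz force requires |qE| = |q v×B|, i.e. E = vB.
v = E/B = 7.94×10⁴/0.0126 = 6.30×10⁶ m/s.
The result is independent of the particle's charge and mass.

v = 6.30×10⁶ m/s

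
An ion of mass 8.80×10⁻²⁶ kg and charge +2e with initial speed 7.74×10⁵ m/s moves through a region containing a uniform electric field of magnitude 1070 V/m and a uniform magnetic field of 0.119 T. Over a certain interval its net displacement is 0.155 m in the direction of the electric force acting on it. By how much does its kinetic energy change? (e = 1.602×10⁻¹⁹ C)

The magnetic force is always ⟂ v and does no work; only the electric force changes KE.
ΔKE = F_E · d = |q|E d = (3.204×10⁻¹⁹)(1070)(0.155) ≈ 5.31×10⁻¹⁷ J.

ΔKE ≈ 5.31×10⁻¹⁷ J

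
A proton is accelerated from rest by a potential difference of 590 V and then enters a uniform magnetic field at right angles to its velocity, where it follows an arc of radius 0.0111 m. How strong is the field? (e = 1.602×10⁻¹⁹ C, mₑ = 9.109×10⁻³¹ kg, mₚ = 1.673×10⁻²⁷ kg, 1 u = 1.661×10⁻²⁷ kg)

B ≈ 0.316 T

v = √(2|q|V/m) = √(2·1.602×10⁻¹⁹·590/1.673×10⁻²⁷) ≈ 3.361×10⁵ m/s.
B = mv/(|q|r) = (1.673×10⁻²⁷)(3.361×10⁵)/((1.602×10⁻¹⁹)(0.0111)) ≈ 0.316 T.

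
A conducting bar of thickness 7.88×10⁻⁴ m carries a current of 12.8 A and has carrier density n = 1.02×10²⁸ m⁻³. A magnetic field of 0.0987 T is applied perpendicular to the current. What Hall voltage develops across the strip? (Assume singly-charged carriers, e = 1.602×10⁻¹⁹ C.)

V_H ≈ 9.81×10⁻⁷ V

V_H = IB/(n e t).
V_H = (12.8)(0.0987)/((1.02×10²⁸)(1.602×10⁻¹⁹)(7.88×10⁻⁴)) ≈ 9.81×10⁻⁷ V.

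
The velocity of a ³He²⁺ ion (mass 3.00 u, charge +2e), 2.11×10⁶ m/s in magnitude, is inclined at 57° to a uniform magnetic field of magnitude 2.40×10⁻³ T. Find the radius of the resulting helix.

v⊥ = v sinθ = 2.11×10⁶·sin57° ≈ 1.770×10⁶ m/s.
r = m v⊥/(|q|B) = (4.983×10⁻²⁷)(1.770×10⁶)/((3.204×10⁻¹⁹)(2.40×10⁻³)) ≈ 11.5 m.

r ≈ 11.5 m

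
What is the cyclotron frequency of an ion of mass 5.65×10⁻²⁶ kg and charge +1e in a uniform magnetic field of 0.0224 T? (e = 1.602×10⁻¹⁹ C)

f ≈ 1.01×10⁴ Hz

f = |q|B/(2πm).
f = (1.602×10⁻¹⁹)(0.0224)/(2π·5.65×10⁻²⁶) ≈ 1.01×10⁴ Hz.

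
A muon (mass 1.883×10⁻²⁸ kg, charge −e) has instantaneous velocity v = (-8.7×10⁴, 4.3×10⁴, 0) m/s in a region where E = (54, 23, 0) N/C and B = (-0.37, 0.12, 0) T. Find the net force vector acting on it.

F ≈ (-8.65×10⁻¹⁸, -3.68×10⁻¹⁸, -8.76×10⁻¹⁶) N

v×B = (0, 0, 5470) N/C.
E + v×B = (54.0, 23.0, 5470) N/C.
F = q(E + v×B) = (−1.602×10⁻¹⁹ C)·(54.0, 23.0, 5470) = (-8.65×10⁻¹⁸, -3.68×10⁻¹⁸, -8.76×10⁻¹⁶) N.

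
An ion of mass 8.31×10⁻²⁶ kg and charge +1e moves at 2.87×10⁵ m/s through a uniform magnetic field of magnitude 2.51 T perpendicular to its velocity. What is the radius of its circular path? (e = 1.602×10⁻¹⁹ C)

r ≈ 0.0593 m

The magnetic force provides the centripetal force: |q|vB = mv²/r.
r = mv/(|q|B) = (8.31×10⁻²⁶)(2.87×10⁵)/((1.602×10⁻¹⁹)(2.51)) ≈ 0.0593 m.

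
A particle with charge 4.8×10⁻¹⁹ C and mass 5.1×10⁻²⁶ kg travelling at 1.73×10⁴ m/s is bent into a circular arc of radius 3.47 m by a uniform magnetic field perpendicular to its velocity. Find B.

From |q|vB = mv²/r, B = mv/(|q|r).
B = (5.1×10⁻²⁶)(1.73×10⁴)/((4.8×10⁻¹⁹)(3.47)) ≈ 5.30×10⁻⁴ T.

B ≈ 5.30×10⁻⁴ T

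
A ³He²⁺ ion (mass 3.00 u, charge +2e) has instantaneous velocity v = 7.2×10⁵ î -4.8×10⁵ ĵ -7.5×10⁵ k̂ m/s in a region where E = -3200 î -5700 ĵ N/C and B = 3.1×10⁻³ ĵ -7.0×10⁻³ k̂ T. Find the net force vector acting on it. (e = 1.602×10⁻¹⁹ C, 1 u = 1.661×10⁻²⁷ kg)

F ≈ (7.96×10⁻¹⁶, -2.11×10⁻¹⁶, 7.15×10⁻¹⁶) N

v×B = (5680, 5040, 2230) N/C.
E + v×B = (2480, -660, 2230) N/C.
F = q(E + v×B) = (3.204×10⁻¹⁹ C)·(2480, -660, 2230) = (7.96×10⁻¹⁶, -2.11×10⁻¹⁶, 7.15×10⁻¹⁶) N.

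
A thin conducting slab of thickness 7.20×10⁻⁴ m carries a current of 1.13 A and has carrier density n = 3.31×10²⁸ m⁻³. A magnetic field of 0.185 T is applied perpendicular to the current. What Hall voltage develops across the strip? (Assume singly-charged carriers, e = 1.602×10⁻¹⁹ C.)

V_H = IB/(n e t).
V_H = (1.13)(0.185)/((3.31×10²⁸)(1.602×10⁻¹⁹)(7.20×10⁻⁴)) ≈ 5.48×10⁻⁸ V.

V_H ≈ 5.48×10⁻⁸ V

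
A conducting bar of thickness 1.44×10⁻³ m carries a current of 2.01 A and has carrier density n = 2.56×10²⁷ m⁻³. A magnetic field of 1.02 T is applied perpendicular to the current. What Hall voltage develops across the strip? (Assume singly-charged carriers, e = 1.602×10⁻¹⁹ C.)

V_H = IB/(n e t).
V_H = (2.01)(1.02)/((2.56×10²⁷)(1.602×10⁻¹⁹)(1.44×10⁻³)) ≈ 3.47×10⁻⁶ V.

V_H ≈ 3.47×10⁻⁶ V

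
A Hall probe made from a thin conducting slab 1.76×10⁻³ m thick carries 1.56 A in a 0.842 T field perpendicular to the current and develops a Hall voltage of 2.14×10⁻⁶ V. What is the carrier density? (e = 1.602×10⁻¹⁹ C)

From V_H = IB/(n e t), n = IB/(V_H e t).
n = (1.56)(0.842)/((2.14×10⁻⁶)(1.602×10⁻¹⁹)(1.76×10⁻³)) ≈ 2.18×10²⁷ m⁻³.

n ≈ 2.18×10²⁷ m⁻³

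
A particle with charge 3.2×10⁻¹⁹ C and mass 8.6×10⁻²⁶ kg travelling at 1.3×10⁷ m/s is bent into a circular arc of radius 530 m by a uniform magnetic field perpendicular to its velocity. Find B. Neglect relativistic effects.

B ≈ 6.6×10⁻³ T

From |q|vB = mv²/r, B = mv/(|q|r).
B = (8.6×10⁻²⁶)(1.3×10⁷)/((3.2×10⁻¹⁹)(530)) ≈ 6.6×10⁻³ T.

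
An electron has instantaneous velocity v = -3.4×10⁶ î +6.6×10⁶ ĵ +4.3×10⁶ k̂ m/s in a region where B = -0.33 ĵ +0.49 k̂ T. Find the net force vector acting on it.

F ≈ (-7.45×10⁻¹³, -2.67×10⁻¹³, -1.80×10⁻¹³) N

v×B = (4.65×10⁶, 1.67×10⁶, 1.12×10⁶) N/C.
F = q v×B = (−1.602×10⁻¹⁹ C)·(4.65×10⁶, 1.67×10⁶, 1.12×10⁶) = (-7.45×10⁻¹³, -2.67×10⁻¹³, -1.80×10⁻¹³) N.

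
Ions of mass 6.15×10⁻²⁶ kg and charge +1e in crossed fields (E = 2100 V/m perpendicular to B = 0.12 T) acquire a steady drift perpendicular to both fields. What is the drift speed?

v_d ≈ 1.8×10⁴ m/s

The E×B drift speed is v_d = E/B.
v_d = 2100/0.12 = 1.8×10⁴ m/s.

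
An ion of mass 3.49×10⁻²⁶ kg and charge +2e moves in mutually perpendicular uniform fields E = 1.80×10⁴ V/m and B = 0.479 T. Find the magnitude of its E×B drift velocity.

v_d ≈ 3.76×10⁴ m/s

The steady drift has the magnetic force balancing the electric force, so v_d = E/B.
v_d = 1.80×10⁴/0.479 = 3.76×10⁴ m/s.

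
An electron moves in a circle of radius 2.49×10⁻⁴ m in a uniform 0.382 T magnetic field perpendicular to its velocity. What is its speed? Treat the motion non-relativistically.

v ≈ 1.67×10⁷ m/s

From |q|vB = mv²/r, v = |q|Br/m.
v = (1.602×10⁻¹⁹)(0.382)(2.49×10⁻⁴)/9.109×10⁻³¹ ≈ 1.67×10⁷ m/s.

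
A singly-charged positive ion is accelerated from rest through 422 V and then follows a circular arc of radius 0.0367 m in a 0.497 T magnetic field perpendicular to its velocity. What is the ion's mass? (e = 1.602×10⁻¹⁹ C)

m ≈ 6.31×10⁻²⁶ kg

Combine |q|V = ½mv² and r = mv/(|q|B): eliminate v to get m = qB²r²/(2V).
m = (1.602×10⁻¹⁹)(0.497)²(0.0367)²/(2·422) ≈ 6.31×10⁻²⁶ kg.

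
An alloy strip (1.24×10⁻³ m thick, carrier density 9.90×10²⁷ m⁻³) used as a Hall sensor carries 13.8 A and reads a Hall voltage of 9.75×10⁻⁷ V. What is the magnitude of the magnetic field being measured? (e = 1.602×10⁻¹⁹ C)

B ≈ 0.139 T

From V_H = IB/(n e t), B = V_H n e t / I.
B = (9.75×10⁻⁷)(9.90×10²⁷)(1.602×10⁻¹⁹)(1.24×10⁻³)/13.8 ≈ 0.139 T.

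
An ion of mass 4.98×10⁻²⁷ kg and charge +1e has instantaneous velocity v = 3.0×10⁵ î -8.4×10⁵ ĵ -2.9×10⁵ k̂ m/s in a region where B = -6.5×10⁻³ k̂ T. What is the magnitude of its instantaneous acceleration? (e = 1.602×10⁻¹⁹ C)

|a| ≈ 1.87×10¹¹ m/s²

v×B = (5460, 1950, 0) N/C.
F = q v×B = (1.602×10⁻¹⁹ C)·(5460, 1950, 0) = (8.75×10⁻¹⁶, 3.12×10⁻¹⁶, 0) N.
|a| = |F|/m = 9.288×10⁻¹⁶/4.98×10⁻²⁷ ≈ 1.87×10¹¹ m/s².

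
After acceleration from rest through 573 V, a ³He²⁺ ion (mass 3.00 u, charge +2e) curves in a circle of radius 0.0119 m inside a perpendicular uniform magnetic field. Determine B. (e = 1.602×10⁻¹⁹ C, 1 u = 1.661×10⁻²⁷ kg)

B ≈ 0.355 T

v = √(2|q|V/m) = √(2·3.204×10⁻¹⁹·573/4.983×10⁻²⁷) ≈ 2.715×10⁵ m/s.
B = mv/(|q|r) = (4.983×10⁻²⁷)(2.715×10⁵)/((3.204×10⁻¹⁹)(0.0119)) ≈ 0.355 T.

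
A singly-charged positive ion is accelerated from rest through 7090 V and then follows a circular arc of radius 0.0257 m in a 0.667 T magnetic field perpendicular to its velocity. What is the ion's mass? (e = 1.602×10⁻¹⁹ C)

Combine |q|V = ½mv² and r = mv/(|q|B): eliminate v to get m = qB²r²/(2V).
m = (1.602×10⁻¹⁹)(0.667)²(0.0257)²/(2·7090) ≈ 3.32×10⁻²⁷ kg.

m ≈ 3.32×10⁻²⁷ kg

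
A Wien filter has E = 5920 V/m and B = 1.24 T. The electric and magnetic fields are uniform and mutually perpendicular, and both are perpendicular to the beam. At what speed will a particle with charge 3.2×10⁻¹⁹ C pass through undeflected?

Zero net Lorentz force requires |qE| = |q v×B|, i.e. E = vB.
v = E/B = 5920/1.24 = 4770 m/s.
The result is independent of the particle's charge and mass.

v = 4770 m/s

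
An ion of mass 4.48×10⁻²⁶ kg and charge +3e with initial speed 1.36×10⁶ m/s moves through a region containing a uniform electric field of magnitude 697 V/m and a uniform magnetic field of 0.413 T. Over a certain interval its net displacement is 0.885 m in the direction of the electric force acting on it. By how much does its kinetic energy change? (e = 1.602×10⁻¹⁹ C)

The magnetic force is always ⟂ v and does no work; only the electric force changes KE.
ΔKE = F_E · d = |q|E d = (4.806×10⁻¹⁹)(697)(0.885) ≈ 2.96×10⁻¹⁶ J.

ΔKE ≈ 2.96×10⁻¹⁶ J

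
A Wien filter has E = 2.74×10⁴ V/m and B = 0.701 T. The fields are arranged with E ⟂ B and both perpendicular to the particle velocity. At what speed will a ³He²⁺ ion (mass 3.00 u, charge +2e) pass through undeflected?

v = 3.91×10⁴ m/s

Zero net Lorentz force requires |qE| = |q v×B|, i.e. E = vB.
v = E/B = 2.74×10⁴/0.701 = 3.91×10⁴ m/s.
The result is independent of the particle's charge and mass.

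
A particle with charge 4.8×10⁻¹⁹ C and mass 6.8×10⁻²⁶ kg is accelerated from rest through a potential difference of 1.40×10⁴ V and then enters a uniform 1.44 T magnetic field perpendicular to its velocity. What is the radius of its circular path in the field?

r ≈ 0.0437 m

Acceleration: |q|V = ½mv² ⇒ v = √(2|q|V/m) = √(2·4.8×10⁻¹⁹·1.40×10⁴/6.8×10⁻²⁶) ≈ 4.446×10⁵ m/s.
In the field: r = mv/(|q|B) = (6.8×10⁻²⁶)(4.446×10⁵)/((4.8×10⁻¹⁹)(1.44)) ≈ 0.0437 m.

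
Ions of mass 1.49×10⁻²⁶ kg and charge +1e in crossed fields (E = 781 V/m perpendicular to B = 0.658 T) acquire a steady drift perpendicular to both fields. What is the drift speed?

v_d ≈ 1190 m/s

The steady drift has the magnetic force balancing the electric force, so v_d = E/B.
v_d = 781/0.658 = 1190 m/s.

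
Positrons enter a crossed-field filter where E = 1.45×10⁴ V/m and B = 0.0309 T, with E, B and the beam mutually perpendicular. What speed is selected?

Straight-line motion ⇒ electric and magnetic forces cancel, so E = vB.
v = E/B = 1.45×10⁴/0.0309 = 4.69×10⁵ m/s.
The result is independent of the particle's charge and mass.

v = 4.69×10⁵ m/s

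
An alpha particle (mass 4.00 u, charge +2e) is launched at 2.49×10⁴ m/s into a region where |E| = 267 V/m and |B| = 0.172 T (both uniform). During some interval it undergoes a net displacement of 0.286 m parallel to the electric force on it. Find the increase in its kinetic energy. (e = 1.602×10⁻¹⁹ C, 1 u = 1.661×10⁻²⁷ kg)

ΔKE ≈ 2.45×10⁻¹⁷ J

The magnetic force is always ⟂ v and does no work; only the electric force changes KE.
ΔKE = F_E · d = |q|E d = (3.204×10⁻¹⁹)(267)(0.286) ≈ 2.45×10⁻¹⁷ J.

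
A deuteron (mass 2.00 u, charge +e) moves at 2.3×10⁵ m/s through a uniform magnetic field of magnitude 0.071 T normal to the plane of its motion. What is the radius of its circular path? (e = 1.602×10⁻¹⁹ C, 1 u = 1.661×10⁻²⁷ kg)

r ≈ 0.067 m

The magnetic force provides the centripetal force: |q|vB = mv²/r.
r = mv/(|q|B) = (3.322×10⁻²⁷)(2.3×10⁵)/((1.602×10⁻¹⁹)(0.071)) ≈ 0.067 m.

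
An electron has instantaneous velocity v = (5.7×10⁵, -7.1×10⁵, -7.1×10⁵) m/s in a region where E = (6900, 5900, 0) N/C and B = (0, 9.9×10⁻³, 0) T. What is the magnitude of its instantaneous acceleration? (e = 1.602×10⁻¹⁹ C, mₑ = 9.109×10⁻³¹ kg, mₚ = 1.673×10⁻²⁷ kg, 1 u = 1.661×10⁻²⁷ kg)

v×B = (7030, 0, 5640) N/C.
E + v×B = (1.39×10⁴, 5900, 5640) N/C.
F = q(E + v×B) = (−1.602×10⁻¹⁹ C)·(1.39×10⁴, 5900, 5640) = (-2.23×10⁻¹⁵, -9.45×10⁻¹⁶, -9.04×10⁻¹⁶) N.
|a| = |F|/m = 2.586×10⁻¹⁵/9.109×10⁻³¹ ≈ 2.84×10¹⁵ m/s².

|a| ≈ 2.84×10¹⁵ m/s²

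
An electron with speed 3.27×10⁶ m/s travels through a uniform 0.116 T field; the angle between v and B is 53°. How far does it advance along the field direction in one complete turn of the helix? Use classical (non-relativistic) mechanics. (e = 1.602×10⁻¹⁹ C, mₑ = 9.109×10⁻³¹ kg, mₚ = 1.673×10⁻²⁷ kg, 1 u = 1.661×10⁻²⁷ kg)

p ≈ 6.06×10⁻⁴ m

v∥ = v cosθ = 3.27×10⁶·cos53° ≈ 1.968×10⁶ m/s.
T = 2πm/(|q|B) = 2π(9.109×10⁻³¹)/((1.602×10⁻¹⁹)(0.116)) ≈ 3.080×10⁻¹⁰ s.
pitch = v∥ T = (1.968×10⁶)(3.080×10⁻¹⁰) ≈ 6.06×10⁻⁴ m.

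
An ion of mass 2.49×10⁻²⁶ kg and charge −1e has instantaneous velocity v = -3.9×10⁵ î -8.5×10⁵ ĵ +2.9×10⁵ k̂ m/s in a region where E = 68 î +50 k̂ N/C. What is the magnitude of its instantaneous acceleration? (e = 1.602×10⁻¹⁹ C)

|a| ≈ 5.43×10⁸ m/s²

Only an electric field acts, so F = qE = (−1.602×10⁻¹⁹ C)·(68.0, 0, 50.0) = (-1.09×10⁻¹⁷, 0, -8.01×10⁻¹⁸) N.
|a| = |F|/m = 1.352×10⁻¹⁷/2.49×10⁻²⁶ ≈ 5.43×10⁸ m/s².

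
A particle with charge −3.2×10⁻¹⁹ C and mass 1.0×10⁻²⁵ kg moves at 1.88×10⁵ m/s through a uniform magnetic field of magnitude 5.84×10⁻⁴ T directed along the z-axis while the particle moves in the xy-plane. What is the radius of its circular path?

r ≈ 101 m

The magnetic force provides the centripetal force: |q|vB = mv²/r.
r = mv/(|q|B) = (1.0×10⁻²⁵)(1.88×10⁵)/((3.2×10⁻¹⁹)(5.84×10⁻⁴)) ≈ 101 m.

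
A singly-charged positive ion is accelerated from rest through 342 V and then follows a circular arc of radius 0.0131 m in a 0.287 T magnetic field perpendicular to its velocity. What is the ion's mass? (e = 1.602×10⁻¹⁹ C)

Combine |q|V = ½mv² and r = mv/(|q|B): eliminate v to get m = qB²r²/(2V).
m = (1.602×10⁻¹⁹)(0.287)²(0.0131)²/(2·342) ≈ 3.31×10⁻²⁷ kg.

m ≈ 3.31×10⁻²⁷ kg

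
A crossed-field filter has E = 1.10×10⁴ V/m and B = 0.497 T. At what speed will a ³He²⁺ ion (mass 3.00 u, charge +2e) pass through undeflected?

v = 2.21×10⁴ m/s

For undeflected motion the electric and magnetic forces balance: qE = qvB.
v = E/B = 1.10×10⁴/0.497 = 2.21×10⁴ m/s.
The result is independent of the particle's charge and mass.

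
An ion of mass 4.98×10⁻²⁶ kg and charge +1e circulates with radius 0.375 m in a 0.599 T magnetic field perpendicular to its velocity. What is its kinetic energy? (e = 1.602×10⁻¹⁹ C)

KE ≈ 1.30×10⁻¹⁴ J

v = |q|Br/m, then KE = ½mv² = (qBr)²/(2m).
v = (1.602×10⁻¹⁹)(0.599)(0.375)/4.98×10⁻²⁶ ≈ 7.226×10⁵ m/s.
KE = ½(4.98×10⁻²⁶)(7.226×10⁵)² ≈ 1.30×10⁻¹⁴ J.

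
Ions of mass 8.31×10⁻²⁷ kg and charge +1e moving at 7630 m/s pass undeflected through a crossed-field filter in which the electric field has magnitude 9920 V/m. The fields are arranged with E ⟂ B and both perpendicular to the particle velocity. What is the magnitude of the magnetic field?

B = 1.30 T

Balance of forces in the selector: qE = qvB ⇒ B = E/v.
B = 9920/7630 = 1.30 T.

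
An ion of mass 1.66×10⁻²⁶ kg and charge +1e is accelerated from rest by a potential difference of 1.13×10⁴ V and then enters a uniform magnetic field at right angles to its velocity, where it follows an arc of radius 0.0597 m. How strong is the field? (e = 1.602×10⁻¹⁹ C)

B ≈ 0.811 T

v = √(2|q|V/m) = √(2·1.602×10⁻¹⁹·1.13×10⁴/1.66×10⁻²⁶) ≈ 4.670×10⁵ m/s.
B = mv/(|q|r) = (1.66×10⁻²⁶)(4.670×10⁵)/((1.602×10⁻¹⁹)(0.0597)) ≈ 0.811 T.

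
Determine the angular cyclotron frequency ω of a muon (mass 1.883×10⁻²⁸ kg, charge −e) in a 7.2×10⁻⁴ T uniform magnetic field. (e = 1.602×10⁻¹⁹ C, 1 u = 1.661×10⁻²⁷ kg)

ω ≈ 6.1×10⁵ rad/s

ω = |q|B/m.
ω = (1.602×10⁻¹⁹)(7.2×10⁻⁴)/1.883×10⁻²⁸ ≈ 6.1×10⁵ rad/s.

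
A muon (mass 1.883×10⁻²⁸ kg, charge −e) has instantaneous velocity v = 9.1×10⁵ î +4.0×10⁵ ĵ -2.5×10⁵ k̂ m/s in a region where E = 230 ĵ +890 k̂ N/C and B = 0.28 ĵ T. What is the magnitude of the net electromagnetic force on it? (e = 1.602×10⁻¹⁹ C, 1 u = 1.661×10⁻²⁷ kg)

|F| ≈ 4.25×10⁻¹⁴ N

v×B = (7.00×10⁴, 0, 2.55×10⁵) N/C.
E + v×B = (7.00×10⁴, 230, 2.56×10⁵) N/C.
F = q(E + v×B) = (−1.602×10⁻¹⁹ C)·(7.00×10⁴, 230, 2.56×10⁵) = (-1.12×10⁻¹⁴, -3.68×10⁻¹⁷, -4.10×10⁻¹⁴) N.
|F| = 4.25×10⁻¹⁴ N.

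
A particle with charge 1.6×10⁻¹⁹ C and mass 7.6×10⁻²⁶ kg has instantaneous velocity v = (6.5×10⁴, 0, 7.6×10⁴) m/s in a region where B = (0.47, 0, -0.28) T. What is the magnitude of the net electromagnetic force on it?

v×B = (0, 5.39×10⁴, 0) N/C.
F = q v×B = (1.6×10⁻¹⁹ C)·(0, 5.39×10⁴, 0) = (0, 8.63×10⁻¹⁵, 0) N.
|F| = 8.63×10⁻¹⁵ N.

|F| ≈ 8.63×10⁻¹⁵ N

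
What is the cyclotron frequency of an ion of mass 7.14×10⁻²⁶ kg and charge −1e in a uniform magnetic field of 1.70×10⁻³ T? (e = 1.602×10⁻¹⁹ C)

f ≈ 607 Hz

f = |q|B/(2πm).
f = (1.602×10⁻¹⁹)(1.70×10⁻³)/(2π·7.14×10⁻²⁶) ≈ 607 Hz.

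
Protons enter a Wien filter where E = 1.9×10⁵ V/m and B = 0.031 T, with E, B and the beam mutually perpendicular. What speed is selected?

For undeflected motion the electric and magnetic forces balance: qE = qvB.
v = E/B = 1.9×10⁵/0.031 = 6.1×10⁶ m/s.
The result is independent of the particle's charge and mass.

v = 6.1×10⁶ m/s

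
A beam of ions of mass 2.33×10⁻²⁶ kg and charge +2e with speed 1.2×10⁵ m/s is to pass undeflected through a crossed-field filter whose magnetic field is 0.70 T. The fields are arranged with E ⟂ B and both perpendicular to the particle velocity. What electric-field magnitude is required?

E = 8.4×10⁴ V/m

For straight-line motion qE = qvB, so E = vB.
E = 1.2×10⁵ × 0.70 = 8.4×10⁴ V/m.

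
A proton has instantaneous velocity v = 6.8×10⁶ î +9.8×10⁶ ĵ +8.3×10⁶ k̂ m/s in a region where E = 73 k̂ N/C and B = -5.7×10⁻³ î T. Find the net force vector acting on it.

v×B = (0, -4.73×10⁴, 5.59×10⁴) N/C.
E + v×B = (0, -4.73×10⁴, 5.59×10⁴) N/C.
F = q(E + v×B) = (1.602×10⁻¹⁹ C)·(0, -4.73×10⁴, 5.59×10⁴) = (0, -7.58×10⁻¹⁵, 8.96×10⁻¹⁵) N.

F ≈ (0, -7.58×10⁻¹⁵, 8.96×10⁻¹⁵) N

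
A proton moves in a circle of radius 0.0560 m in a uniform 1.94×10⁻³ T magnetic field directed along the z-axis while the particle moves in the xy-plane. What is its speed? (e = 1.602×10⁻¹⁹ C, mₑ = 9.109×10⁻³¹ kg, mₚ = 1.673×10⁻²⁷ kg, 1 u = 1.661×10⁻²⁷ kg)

v ≈ 1.04×10⁴ m/s

From |q|vB = mv²/r, v = |q|Br/m.
v = (1.602×10⁻¹⁹)(1.94×10⁻³)(0.0560)/1.673×10⁻²⁷ ≈ 1.04×10⁴ m/s.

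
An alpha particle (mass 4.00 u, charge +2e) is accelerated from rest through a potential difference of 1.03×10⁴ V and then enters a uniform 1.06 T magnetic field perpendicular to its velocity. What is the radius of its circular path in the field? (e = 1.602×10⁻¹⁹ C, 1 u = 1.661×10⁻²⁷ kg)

Acceleration: |q|V = ½mv² ⇒ v = √(2|q|V/m) = √(2·3.204×10⁻¹⁹·1.03×10⁴/6.644×10⁻²⁷) ≈ 9.967×10⁵ m/s.
In the field: r = mv/(|q|B) = (6.644×10⁻²⁷)(9.967×10⁵)/((3.204×10⁻¹⁹)(1.06)) ≈ 0.0195 m.

r ≈ 0.0195 m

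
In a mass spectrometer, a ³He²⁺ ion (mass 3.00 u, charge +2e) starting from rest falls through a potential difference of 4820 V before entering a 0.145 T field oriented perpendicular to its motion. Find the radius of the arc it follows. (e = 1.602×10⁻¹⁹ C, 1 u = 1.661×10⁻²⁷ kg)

r ≈ 0.0844 m

Acceleration: |q|V = ½mv² ⇒ v = √(2|q|V/m) = √(2·3.204×10⁻¹⁹·4820/4.983×10⁻²⁷) ≈ 7.873×10⁵ m/s.
In the field: r = mv/(|q|B) = (4.983×10⁻²⁷)(7.873×10⁵)/((3.204×10⁻¹⁹)(0.145)) ≈ 0.0844 m.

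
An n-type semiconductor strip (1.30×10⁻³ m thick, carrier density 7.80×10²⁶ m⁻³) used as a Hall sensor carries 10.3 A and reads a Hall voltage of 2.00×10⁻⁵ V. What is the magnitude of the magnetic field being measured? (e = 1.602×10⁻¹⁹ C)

From V_H = IB/(n e t), B = V_H n e t / I.
B = (2.00×10⁻⁵)(7.80×10²⁶)(1.602×10⁻¹⁹)(1.30×10⁻³)/10.3 ≈ 0.315 T.

B ≈ 0.315 T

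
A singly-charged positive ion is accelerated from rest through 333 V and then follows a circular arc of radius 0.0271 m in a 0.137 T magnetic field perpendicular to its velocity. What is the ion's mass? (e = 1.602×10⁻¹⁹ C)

m ≈ 3.32×10⁻²⁷ kg

Combine |q|V = ½mv² and r = mv/(|q|B): eliminate v to get m = qB²r²/(2V).
m = (1.602×10⁻¹⁹)(0.137)²(0.0271)²/(2·333) ≈ 3.32×10⁻²⁷ kg.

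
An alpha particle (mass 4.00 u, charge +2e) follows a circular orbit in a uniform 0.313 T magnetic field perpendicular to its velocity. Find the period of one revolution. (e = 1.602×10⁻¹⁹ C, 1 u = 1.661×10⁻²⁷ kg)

The cyclotron period depends only on m, q, B: T = 2πm/(|q|B).
T = 2π(6.644×10⁻²⁷)/((3.204×10⁻¹⁹)(0.313)) ≈ 4.16×10⁻⁷ s.

T ≈ 4.16×10⁻⁷ s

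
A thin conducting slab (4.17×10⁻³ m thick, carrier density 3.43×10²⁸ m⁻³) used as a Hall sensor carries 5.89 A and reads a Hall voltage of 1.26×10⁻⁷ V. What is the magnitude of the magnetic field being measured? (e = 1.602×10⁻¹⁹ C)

B ≈ 0.490 T

From V_H = IB/(n e t), B = V_H n e t / I.
B = (1.26×10⁻⁷)(3.43×10²⁸)(1.602×10⁻¹⁹)(4.17×10⁻³)/5.89 ≈ 0.490 T.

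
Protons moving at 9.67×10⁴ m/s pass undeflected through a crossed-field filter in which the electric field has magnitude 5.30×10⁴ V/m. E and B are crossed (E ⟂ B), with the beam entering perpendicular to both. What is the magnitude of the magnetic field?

B = 0.548 T

Balance of forces in the selector: qE = qvB ⇒ B = E/v.
B = 5.30×10⁴/9.67×10⁴ = 0.548 T.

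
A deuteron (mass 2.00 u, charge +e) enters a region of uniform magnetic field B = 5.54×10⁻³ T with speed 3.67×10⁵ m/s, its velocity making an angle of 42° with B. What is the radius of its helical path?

r ≈ 0.919 m

v⊥ = v sinθ = 3.67×10⁵·sin42° ≈ 2.456×10⁵ m/s.
r = m v⊥/(|q|B) = (3.322×10⁻²⁷)(2.456×10⁵)/((1.602×10⁻¹⁹)(5.54×10⁻³)) ≈ 0.919 m.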